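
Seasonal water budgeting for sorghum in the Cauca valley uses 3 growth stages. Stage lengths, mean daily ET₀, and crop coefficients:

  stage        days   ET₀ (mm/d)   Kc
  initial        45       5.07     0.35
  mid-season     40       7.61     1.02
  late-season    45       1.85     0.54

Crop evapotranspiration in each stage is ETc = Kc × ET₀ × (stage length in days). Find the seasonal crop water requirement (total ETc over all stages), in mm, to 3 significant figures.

435 mm

initial: 0.35 × 5.07 × 45 = 79.85 mm
mid-season: 1.02 × 7.61 × 40 = 310.49 mm
late-season: 0.54 × 1.85 × 45 = 44.96 mm
Seasonal total = 435.30 mm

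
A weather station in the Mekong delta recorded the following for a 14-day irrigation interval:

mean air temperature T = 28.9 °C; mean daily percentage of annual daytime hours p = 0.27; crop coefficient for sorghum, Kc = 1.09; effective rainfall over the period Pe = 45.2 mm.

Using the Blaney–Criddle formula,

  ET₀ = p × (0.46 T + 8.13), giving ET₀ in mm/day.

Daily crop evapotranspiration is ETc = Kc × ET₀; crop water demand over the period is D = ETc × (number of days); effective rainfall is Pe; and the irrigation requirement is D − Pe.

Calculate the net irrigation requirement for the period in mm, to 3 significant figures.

43.1 mm

ET₀ = 0.27 × (0.46 × 28.9 + 8.13) = 0.27 × 21.424 = 5.7845 mm/d
ETc = Kc × ET₀ = 1.09 × 5.7845 = 6.3051 mm/d
Crop demand D = ETc × 14 d = 6.3051 × 14 = 88.271 mm
D − Pe = 88.271 − 45.2 = 43.071 mm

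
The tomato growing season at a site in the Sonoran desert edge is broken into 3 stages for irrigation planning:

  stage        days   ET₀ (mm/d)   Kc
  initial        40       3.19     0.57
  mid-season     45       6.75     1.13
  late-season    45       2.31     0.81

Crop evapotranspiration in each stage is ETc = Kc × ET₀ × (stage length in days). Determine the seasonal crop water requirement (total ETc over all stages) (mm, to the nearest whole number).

initial: 0.57 × 3.19 × 40 = 72.73 mm
mid-season: 1.13 × 6.75 × 45 = 343.24 mm
late-season: 0.81 × 2.31 × 45 = 84.20 mm
Seasonal total = 500.17 mm

500 mm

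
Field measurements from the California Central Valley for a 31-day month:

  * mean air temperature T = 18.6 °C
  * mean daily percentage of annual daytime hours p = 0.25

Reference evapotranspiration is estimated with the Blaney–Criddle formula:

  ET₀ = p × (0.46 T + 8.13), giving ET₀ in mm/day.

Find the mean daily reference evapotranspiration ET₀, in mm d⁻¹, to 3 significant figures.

4.17 mm d⁻¹

ET₀ = 0.25 × (0.46 × 18.6 + 8.13) = 0.25 × 16.686 = 4.1715 mm/d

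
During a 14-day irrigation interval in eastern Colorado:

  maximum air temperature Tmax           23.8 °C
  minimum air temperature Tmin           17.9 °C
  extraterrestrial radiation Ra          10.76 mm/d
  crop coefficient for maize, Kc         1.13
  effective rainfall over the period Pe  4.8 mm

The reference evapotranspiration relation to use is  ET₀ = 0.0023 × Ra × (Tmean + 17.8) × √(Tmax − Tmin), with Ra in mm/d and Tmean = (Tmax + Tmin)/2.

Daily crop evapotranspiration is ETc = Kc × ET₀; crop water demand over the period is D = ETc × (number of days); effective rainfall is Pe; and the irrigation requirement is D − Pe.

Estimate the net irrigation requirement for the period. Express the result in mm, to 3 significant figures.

32.0 mm

Tmean = (23.8 + 17.9)/2 = 20.85 °C
ET₀ = 0.0023 × 10.76 × (20.85 + 17.8) × √5.9 = 0.0023 × 10.76 × 38.65 × 2.4290 = 2.3234 mm/d
ETc = Kc × ET₀ = 1.13 × 2.3234 = 2.6254 mm/d
Crop demand D = ETc × 14 d = 2.6254 × 14 = 36.756 mm
D − Pe = 36.756 − 4.8 = 31.956 mm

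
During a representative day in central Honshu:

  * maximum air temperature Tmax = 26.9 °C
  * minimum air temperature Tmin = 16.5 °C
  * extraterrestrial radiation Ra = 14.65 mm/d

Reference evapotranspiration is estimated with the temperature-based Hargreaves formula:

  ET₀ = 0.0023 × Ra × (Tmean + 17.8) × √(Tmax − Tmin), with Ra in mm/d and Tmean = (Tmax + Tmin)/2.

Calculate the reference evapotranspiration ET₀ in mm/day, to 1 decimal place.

Tmean = (26.9 + 16.5)/2 = 21.70 °C
ET₀ = 0.0023 × 14.65 × (21.70 + 17.8) × √10.4 = 0.0023 × 14.65 × 39.50 × 3.2249 = 4.2922 mm/d

4.3 mm/day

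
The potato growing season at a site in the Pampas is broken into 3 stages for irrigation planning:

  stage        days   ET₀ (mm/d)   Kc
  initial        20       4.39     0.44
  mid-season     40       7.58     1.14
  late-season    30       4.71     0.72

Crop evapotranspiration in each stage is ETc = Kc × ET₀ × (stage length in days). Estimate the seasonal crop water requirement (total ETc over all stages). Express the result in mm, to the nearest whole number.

initial: 0.44 × 4.39 × 20 = 38.63 mm
mid-season: 1.14 × 7.58 × 40 = 345.65 mm
late-season: 0.72 × 4.71 × 30 = 101.74 mm
Seasonal total = 486.02 mm

486 mm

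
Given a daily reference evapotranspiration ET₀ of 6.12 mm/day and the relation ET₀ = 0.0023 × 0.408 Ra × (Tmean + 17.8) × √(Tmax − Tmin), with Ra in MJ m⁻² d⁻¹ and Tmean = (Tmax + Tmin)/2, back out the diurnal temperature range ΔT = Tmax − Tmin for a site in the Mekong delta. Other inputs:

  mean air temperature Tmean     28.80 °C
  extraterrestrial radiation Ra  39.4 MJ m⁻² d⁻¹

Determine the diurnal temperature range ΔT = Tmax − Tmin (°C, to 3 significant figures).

√ΔT = ET₀ / [0.0023 × 0.408 × Ra × (Tmean+17.8)] = 6.12 / (0.0023 × 16.0752 × 46.60) = 3.5521
ΔT = 3.5521² = 12.617 °C

12.6 °C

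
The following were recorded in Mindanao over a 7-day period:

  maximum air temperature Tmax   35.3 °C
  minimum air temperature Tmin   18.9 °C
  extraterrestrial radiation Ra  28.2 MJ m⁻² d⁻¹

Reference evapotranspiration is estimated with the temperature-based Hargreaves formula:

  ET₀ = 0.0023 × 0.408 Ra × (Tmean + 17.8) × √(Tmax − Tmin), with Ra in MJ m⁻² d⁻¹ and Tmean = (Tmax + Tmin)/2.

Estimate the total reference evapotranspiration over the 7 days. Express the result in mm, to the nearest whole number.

34 mm

Tmean = (35.3 + 18.9)/2 = 27.10 °C
0.408 Ra = 0.408 × 28.2 = 11.5056 mm/d equivalent
ET₀ = 0.0023 × 11.5056 × (27.10 + 17.8) × √16.4 = 0.0023 × 11.5056 × 44.90 × 4.0497 = 4.8118 mm/d
Over 7 days: 4.8118 × 7 = 33.683 mm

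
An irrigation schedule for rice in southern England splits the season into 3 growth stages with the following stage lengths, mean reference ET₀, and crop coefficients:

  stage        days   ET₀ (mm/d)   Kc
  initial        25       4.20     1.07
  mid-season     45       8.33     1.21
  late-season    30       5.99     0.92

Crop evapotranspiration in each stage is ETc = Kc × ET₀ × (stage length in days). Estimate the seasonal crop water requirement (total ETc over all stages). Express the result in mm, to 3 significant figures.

731 mm

initial: 1.07 × 4.20 × 25 = 112.35 mm
mid-season: 1.21 × 8.33 × 45 = 453.57 mm
late-season: 0.92 × 5.99 × 30 = 165.32 mm
Seasonal total = 731.24 mm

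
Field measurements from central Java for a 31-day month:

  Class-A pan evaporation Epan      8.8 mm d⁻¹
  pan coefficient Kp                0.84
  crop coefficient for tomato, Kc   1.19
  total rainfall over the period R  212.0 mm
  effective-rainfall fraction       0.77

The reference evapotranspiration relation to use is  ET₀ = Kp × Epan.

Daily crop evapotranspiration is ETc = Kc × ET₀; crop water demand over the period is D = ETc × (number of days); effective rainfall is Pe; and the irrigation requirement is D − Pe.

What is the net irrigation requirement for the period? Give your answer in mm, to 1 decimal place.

ET₀ = 0.84 × 8.8 = 7.3920 mm/d
ETc = Kc × ET₀ = 1.19 × 7.3920 = 8.7965 mm/d
Crop demand D = ETc × 31 d = 8.7965 × 31 = 272.692 mm
Pe = 0.77 × 212.0 = 163.240 mm
D − Pe = 272.692 − 163.240 = 109.452 mm

109.5 mm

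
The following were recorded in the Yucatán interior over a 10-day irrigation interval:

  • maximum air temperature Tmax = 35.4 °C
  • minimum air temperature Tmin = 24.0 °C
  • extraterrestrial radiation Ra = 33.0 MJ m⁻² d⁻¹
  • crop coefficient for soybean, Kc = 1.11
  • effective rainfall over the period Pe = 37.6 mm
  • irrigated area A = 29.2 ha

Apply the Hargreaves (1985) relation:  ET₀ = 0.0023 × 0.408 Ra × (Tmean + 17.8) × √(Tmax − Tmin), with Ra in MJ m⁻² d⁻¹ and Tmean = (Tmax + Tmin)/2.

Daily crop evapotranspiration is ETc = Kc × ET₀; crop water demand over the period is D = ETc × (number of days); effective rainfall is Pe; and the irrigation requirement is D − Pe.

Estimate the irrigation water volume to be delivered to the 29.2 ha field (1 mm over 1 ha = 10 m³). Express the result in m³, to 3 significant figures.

5120 m³

Tmean = (35.4 + 24.0)/2 = 29.70 °C
0.408 Ra = 0.408 × 33.0 = 13.4640 mm/d equivalent
ET₀ = 0.0023 × 13.4640 × (29.70 + 17.8) × √11.4 = 0.0023 × 13.4640 × 47.50 × 3.3764 = 4.9665 mm/d
ETc = Kc × ET₀ = 1.11 × 4.9665 = 5.5128 mm/d
Crop demand D = ETc × 10 d = 5.5128 × 10 = 55.128 mm
D − Pe = 55.128 − 37.6 = 17.528 mm
Volume = 17.528 mm × 29.2 ha × 10 = 5118.2 m³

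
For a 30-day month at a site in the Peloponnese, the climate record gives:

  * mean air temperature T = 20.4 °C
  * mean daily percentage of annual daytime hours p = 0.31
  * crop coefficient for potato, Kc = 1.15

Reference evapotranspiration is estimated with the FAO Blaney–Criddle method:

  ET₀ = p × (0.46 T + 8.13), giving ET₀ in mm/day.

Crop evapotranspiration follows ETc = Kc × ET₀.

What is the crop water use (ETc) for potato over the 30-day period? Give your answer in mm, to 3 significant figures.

ET₀ = 0.31 × (0.46 × 20.4 + 8.13) = 0.31 × 17.514 = 5.4293 mm/d
ETc = Kc × ET₀ = 1.15 × 5.4293 = 6.2437 mm/d
Over 30 days: 6.2437 × 30 = 187.311 mm

187 mm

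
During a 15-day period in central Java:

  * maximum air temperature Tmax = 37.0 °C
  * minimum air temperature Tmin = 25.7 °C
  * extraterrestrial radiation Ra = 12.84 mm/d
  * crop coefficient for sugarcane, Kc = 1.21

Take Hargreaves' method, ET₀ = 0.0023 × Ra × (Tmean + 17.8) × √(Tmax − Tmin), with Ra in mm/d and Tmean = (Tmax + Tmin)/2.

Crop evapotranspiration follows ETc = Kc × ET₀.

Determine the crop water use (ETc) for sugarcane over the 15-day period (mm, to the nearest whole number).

Tmean = (37.0 + 25.7)/2 = 31.35 °C
ET₀ = 0.0023 × 12.84 × (31.35 + 17.8) × √11.3 = 0.0023 × 12.84 × 49.15 × 3.3615 = 4.8792 mm/d
ETc = Kc × ET₀ = 1.21 × 4.8792 = 5.9038 mm/d
Over 15 days: 5.9038 × 15 = 88.557 mm

89 mm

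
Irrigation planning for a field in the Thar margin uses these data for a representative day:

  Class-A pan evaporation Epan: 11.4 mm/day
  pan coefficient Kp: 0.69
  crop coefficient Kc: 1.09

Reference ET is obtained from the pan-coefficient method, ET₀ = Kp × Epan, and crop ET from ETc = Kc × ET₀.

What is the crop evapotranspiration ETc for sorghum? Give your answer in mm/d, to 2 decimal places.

ET₀ = 0.69 × 11.4 = 7.8660 mm/d
ETc = Kc × ET₀ = 1.09 × 7.8660 = 8.5739 mm/d

8.57 mm/d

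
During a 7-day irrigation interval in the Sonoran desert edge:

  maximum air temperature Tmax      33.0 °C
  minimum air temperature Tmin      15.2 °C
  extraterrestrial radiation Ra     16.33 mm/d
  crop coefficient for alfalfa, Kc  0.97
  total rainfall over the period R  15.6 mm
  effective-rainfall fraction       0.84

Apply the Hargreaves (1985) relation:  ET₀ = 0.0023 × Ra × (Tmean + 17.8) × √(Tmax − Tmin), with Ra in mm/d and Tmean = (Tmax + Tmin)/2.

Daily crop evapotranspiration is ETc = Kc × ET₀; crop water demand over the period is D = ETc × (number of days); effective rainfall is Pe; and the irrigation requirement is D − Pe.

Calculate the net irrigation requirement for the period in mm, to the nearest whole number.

32 mm

Tmean = (33.0 + 15.2)/2 = 24.10 °C
ET₀ = 0.0023 × 16.33 × (24.10 + 17.8) × √17.8 = 0.0023 × 16.33 × 41.90 × 4.2190 = 6.6395 mm/d
ETc = Kc × ET₀ = 0.97 × 6.6395 = 6.4403 mm/d
Crop demand D = ETc × 7 d = 6.4403 × 7 = 45.082 mm
Pe = 0.84 × 15.6 = 13.104 mm
D − Pe = 45.082 − 13.104 = 31.978 mm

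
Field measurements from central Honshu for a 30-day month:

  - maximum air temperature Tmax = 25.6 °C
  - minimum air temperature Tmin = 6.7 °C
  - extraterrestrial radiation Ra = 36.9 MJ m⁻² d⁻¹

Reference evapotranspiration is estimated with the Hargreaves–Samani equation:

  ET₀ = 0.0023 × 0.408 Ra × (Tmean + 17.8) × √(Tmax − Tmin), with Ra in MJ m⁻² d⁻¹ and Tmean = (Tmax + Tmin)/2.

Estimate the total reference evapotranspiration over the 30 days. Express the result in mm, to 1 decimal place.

153.3 mm

Tmean = (25.6 + 6.7)/2 = 16.15 °C
0.408 Ra = 0.408 × 36.9 = 15.0552 mm/d equivalent
ET₀ = 0.0023 × 15.0552 × (16.15 + 17.8) × √18.9 = 0.0023 × 15.0552 × 33.95 × 4.3474 = 5.1107 mm/d
Over 30 days: 5.1107 × 30 = 153.321 mm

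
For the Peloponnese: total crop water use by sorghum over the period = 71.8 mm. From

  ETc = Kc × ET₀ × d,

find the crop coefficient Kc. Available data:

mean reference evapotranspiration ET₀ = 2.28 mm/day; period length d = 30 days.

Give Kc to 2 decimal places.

ETc = Kc × ET₀ × d  ⇒  Kc = ETc / (ET₀ × d)
Kc = 71.8 / (2.28 × 30) = 71.8 / 68.40 = 1.0497

1.05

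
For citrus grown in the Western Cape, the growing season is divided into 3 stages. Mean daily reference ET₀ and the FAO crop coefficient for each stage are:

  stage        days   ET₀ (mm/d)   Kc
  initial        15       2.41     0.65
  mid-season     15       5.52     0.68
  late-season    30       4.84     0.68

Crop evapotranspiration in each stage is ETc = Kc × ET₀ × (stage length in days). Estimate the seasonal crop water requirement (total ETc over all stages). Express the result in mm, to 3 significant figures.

initial: 0.65 × 2.41 × 15 = 23.50 mm
mid-season: 0.68 × 5.52 × 15 = 56.30 mm
late-season: 0.68 × 4.84 × 30 = 98.74 mm
Seasonal total = 178.54 mm

179 mm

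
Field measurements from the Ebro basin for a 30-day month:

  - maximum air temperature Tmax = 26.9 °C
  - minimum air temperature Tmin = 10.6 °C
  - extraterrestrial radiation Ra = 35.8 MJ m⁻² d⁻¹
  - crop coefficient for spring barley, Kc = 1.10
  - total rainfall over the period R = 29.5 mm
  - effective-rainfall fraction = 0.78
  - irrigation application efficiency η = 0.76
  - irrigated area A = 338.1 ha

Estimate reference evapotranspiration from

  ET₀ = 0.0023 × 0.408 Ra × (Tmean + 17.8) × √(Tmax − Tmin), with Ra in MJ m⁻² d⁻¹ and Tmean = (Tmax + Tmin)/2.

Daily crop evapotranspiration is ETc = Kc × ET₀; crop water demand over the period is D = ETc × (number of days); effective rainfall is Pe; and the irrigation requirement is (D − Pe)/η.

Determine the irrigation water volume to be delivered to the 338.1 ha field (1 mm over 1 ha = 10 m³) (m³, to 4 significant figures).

Tmean = (26.9 + 10.6)/2 = 18.75 °C
0.408 Ra = 0.408 × 35.8 = 14.6064 mm/d equivalent
ET₀ = 0.0023 × 14.6064 × (18.75 + 17.8) × √16.3 = 0.0023 × 14.6064 × 36.55 × 4.0373 = 4.9573 mm/d
ETc = Kc × ET₀ = 1.10 × 4.9573 = 5.4530 mm/d
Crop demand D = ETc × 30 d = 5.4530 × 30 = 163.590 mm
Pe = 0.78 × 29.5 = 23.010 mm
D − Pe = 163.590 − 23.010 = 140.580 mm
Gross irrigation = 140.580 / 0.76 = 184.974 mm
Volume = 184.974 mm × 338.1 ha × 10 = 625397.1 m³

625400 m³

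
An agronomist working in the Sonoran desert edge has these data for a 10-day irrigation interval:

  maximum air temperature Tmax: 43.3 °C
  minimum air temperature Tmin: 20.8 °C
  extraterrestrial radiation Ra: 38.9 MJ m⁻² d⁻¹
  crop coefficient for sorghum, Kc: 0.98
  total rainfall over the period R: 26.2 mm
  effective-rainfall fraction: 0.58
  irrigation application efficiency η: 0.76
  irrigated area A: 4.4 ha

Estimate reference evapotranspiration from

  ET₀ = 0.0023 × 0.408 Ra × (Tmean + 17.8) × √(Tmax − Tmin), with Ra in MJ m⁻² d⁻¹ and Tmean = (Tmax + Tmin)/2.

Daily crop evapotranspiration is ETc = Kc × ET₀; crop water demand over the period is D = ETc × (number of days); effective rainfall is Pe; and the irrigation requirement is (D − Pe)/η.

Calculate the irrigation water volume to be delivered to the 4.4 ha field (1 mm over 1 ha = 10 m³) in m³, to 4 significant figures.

Tmean = (43.3 + 20.8)/2 = 32.05 °C
0.408 Ra = 0.408 × 38.9 = 15.8712 mm/d equivalent
ET₀ = 0.0023 × 15.8712 × (32.05 + 17.8) × √22.5 = 0.0023 × 15.8712 × 49.85 × 4.7434 = 8.6316 mm/d
ETc = Kc × ET₀ = 0.98 × 8.6316 = 8.4590 mm/d
Crop demand D = ETc × 10 d = 8.4590 × 10 = 84.590 mm
Pe = 0.58 × 26.2 = 15.196 mm
D − Pe = 84.590 − 15.196 = 69.394 mm
Gross irrigation = 69.394 / 0.76 = 91.308 mm
Volume = 91.308 mm × 4.4 ha × 10 = 4017.6 m³

4018 m³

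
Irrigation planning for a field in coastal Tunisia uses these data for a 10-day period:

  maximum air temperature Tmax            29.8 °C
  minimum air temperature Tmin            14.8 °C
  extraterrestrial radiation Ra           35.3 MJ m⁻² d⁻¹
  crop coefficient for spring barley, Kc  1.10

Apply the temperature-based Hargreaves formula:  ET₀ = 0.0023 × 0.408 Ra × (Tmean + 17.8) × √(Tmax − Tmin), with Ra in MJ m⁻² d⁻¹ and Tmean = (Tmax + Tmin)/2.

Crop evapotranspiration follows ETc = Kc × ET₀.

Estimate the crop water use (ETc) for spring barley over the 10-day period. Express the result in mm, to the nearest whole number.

Tmean = (29.8 + 14.8)/2 = 22.30 °C
0.408 Ra = 0.408 × 35.3 = 14.4024 mm/d equivalent
ET₀ = 0.0023 × 14.4024 × (22.30 + 17.8) × √15.0 = 0.0023 × 14.4024 × 40.10 × 3.8730 = 5.1446 mm/d
ETc = Kc × ET₀ = 1.10 × 5.1446 = 5.6591 mm/d
Over 10 days: 5.6591 × 10 = 56.591 mm

57 mm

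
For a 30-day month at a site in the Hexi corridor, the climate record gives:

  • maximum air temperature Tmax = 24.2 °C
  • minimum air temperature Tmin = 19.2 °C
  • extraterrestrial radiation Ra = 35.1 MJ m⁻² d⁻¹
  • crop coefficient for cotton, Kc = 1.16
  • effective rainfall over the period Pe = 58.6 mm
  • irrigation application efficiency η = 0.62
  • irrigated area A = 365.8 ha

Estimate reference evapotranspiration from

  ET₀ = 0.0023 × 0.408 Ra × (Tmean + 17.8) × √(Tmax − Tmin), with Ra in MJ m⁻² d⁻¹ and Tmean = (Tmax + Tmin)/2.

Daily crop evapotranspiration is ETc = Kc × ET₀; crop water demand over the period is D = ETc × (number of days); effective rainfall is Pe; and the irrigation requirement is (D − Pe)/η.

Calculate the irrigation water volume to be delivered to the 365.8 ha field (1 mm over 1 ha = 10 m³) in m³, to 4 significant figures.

Tmean = (24.2 + 19.2)/2 = 21.70 °C
0.408 Ra = 0.408 × 35.1 = 14.3208 mm/d equivalent
ET₀ = 0.0023 × 14.3208 × (21.70 + 17.8) × √5.0 = 0.0023 × 14.3208 × 39.50 × 2.2361 = 2.9093 mm/d
ETc = Kc × ET₀ = 1.16 × 2.9093 = 3.3748 mm/d
Crop demand D = ETc × 30 d = 3.3748 × 30 = 101.244 mm
D − Pe = 101.244 − 58.6 = 42.644 mm
Gross irrigation = 42.644 / 0.62 = 68.781 mm
Volume = 68.781 mm × 365.8 ha × 10 = 251600.9 m³

251600 m³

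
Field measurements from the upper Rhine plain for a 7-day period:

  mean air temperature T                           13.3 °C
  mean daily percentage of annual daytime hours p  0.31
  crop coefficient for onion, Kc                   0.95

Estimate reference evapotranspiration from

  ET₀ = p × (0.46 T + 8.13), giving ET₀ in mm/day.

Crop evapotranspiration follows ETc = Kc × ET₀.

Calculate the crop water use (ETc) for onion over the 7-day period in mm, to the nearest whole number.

ET₀ = 0.31 × (0.46 × 13.3 + 8.13) = 0.31 × 14.248 = 4.4169 mm/d
ETc = Kc × ET₀ = 0.95 × 4.4169 = 4.1961 mm/d
Over 7 days: 4.1961 × 7 = 29.373 mm

29 mm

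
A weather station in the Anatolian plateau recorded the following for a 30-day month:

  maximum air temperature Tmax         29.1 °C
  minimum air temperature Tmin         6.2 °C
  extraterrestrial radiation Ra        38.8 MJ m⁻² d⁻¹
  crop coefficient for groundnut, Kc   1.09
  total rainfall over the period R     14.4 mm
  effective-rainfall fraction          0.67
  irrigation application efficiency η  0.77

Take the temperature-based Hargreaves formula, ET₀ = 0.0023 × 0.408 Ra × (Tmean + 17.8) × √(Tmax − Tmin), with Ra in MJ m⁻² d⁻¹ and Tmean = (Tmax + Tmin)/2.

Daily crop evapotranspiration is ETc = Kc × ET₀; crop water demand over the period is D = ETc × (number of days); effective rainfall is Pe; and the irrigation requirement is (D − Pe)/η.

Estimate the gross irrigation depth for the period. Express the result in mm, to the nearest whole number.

250 mm

Tmean = (29.1 + 6.2)/2 = 17.65 °C
0.408 Ra = 0.408 × 38.8 = 15.8304 mm/d equivalent
ET₀ = 0.0023 × 15.8304 × (17.65 + 17.8) × √22.9 = 0.0023 × 15.8304 × 35.45 × 4.7854 = 6.1767 mm/d
ETc = Kc × ET₀ = 1.09 × 6.1767 = 6.7326 mm/d
Crop demand D = ETc × 30 d = 6.7326 × 30 = 201.978 mm
Pe = 0.67 × 14.4 = 9.648 mm
D − Pe = 201.978 − 9.648 = 192.330 mm
Gross irrigation = 192.330 / 0.77 = 249.779 mm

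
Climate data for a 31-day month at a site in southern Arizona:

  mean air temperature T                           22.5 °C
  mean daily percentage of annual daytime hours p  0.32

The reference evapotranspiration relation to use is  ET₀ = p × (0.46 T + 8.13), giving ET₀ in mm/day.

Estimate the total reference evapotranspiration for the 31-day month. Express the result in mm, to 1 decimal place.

ET₀ = 0.32 × (0.46 × 22.5 + 8.13) = 0.32 × 18.480 = 5.9136 mm/d
Monthly total = 5.9136 × 31 = 183.322 mm

183.3 mm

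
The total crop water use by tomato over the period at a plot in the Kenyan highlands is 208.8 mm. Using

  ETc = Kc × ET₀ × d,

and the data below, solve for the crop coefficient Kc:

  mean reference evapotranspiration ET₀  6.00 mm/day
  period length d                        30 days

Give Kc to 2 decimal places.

ETc = Kc × ET₀ × d  ⇒  Kc = ETc / (ET₀ × d)
Kc = 208.8 / (6.00 × 30) = 208.8 / 180.00 = 1.1600

1.16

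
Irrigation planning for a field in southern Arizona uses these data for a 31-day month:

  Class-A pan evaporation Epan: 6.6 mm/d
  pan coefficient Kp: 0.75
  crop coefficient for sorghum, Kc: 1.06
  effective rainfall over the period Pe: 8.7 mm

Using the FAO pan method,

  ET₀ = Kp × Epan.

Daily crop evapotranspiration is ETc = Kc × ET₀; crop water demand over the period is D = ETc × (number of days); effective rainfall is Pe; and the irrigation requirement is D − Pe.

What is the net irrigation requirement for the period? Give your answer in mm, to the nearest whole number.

154 mm

ET₀ = 0.75 × 6.6 = 4.9500 mm/d
ETc = Kc × ET₀ = 1.06 × 4.9500 = 5.2470 mm/d
Crop demand D = ETc × 31 d = 5.2470 × 31 = 162.657 mm
D − Pe = 162.657 − 8.7 = 153.957 mm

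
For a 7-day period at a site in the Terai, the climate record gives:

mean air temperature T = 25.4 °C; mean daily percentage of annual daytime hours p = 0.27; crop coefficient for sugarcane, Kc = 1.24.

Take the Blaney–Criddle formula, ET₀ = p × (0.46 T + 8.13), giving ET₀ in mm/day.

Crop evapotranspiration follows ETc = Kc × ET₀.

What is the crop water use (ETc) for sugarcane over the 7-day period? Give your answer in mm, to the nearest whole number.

46 mm

ET₀ = 0.27 × (0.46 × 25.4 + 8.13) = 0.27 × 19.814 = 5.3498 mm/d
ETc = Kc × ET₀ = 1.24 × 5.3498 = 6.6338 mm/d
Over 7 days: 6.6338 × 7 = 46.437 mm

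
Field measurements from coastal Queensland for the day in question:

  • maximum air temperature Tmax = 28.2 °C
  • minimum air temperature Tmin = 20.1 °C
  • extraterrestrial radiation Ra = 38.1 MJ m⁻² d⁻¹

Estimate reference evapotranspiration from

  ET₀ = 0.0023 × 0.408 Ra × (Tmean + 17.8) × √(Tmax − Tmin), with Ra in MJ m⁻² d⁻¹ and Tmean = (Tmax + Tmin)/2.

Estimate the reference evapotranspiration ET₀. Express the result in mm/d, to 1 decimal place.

4.3 mm/d

Tmean = (28.2 + 20.1)/2 = 24.15 °C
0.408 Ra = 0.408 × 38.1 = 15.5448 mm/d equivalent
ET₀ = 0.0023 × 15.5448 × (24.15 + 17.8) × √8.1 = 0.0023 × 15.5448 × 41.95 × 2.8460 = 4.2685 mm/d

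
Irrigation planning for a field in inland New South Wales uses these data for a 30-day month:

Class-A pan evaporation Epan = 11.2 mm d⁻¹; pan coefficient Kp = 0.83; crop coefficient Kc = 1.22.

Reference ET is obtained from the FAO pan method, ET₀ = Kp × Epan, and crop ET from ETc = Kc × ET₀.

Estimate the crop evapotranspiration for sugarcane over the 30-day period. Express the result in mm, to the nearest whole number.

340 mm

ET₀ = 0.83 × 11.2 = 9.2960 mm/d
ETc = Kc × ET₀ = 1.22 × 9.2960 = 11.3411 mm/d
Over 30 days: 11.3411 × 30 = 340.233 mm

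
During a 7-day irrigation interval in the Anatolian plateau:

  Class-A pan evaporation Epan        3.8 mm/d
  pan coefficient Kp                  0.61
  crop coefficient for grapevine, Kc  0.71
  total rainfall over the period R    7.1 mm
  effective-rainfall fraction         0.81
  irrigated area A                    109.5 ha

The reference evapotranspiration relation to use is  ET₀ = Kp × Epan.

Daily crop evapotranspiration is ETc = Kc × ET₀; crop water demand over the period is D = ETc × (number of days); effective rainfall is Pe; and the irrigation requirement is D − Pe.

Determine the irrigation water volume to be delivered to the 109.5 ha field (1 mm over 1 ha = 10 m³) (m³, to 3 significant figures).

ET₀ = 0.61 × 3.8 = 2.3180 mm/d
ETc = Kc × ET₀ = 0.71 × 2.3180 = 1.6458 mm/d
Crop demand D = ETc × 7 d = 1.6458 × 7 = 11.521 mm
Pe = 0.81 × 7.1 = 5.751 mm
D − Pe = 11.521 − 5.751 = 5.770 mm
Volume = 5.770 mm × 109.5 ha × 10 = 6318.2 m³

6320 m³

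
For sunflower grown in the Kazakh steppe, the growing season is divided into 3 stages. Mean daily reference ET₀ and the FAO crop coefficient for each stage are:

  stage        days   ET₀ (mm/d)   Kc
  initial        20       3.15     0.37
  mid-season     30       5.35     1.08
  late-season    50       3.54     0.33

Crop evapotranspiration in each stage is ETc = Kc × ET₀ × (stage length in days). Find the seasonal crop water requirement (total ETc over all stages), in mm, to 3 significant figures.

initial: 0.37 × 3.15 × 20 = 23.31 mm
mid-season: 1.08 × 5.35 × 30 = 173.34 mm
late-season: 0.33 × 3.54 × 50 = 58.41 mm
Seasonal total = 255.06 mm

255 mm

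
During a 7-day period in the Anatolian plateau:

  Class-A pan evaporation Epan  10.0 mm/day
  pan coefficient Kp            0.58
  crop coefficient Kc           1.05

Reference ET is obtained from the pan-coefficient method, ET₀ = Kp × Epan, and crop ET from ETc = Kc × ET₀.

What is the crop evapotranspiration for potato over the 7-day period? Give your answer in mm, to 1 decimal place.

ET₀ = 0.58 × 10.0 = 5.8000 mm/d
ETc = Kc × ET₀ = 1.05 × 5.8000 = 6.0900 mm/d
Over 7 days: 6.0900 × 7 = 42.630 mm

42.6 mm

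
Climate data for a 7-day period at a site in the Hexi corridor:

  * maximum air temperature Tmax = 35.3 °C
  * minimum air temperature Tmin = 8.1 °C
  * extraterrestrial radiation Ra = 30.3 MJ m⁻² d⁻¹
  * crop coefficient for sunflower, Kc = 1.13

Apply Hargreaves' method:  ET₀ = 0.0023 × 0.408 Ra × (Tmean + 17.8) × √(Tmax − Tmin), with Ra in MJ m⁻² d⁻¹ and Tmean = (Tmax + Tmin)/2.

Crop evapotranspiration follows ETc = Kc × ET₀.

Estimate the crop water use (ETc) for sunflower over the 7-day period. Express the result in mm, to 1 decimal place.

Tmean = (35.3 + 8.1)/2 = 21.70 °C
0.408 Ra = 0.408 × 30.3 = 12.3624 mm/d equivalent
ET₀ = 0.0023 × 12.3624 × (21.70 + 17.8) × √27.2 = 0.0023 × 12.3624 × 39.50 × 5.2154 = 5.8575 mm/d
ETc = Kc × ET₀ = 1.13 × 5.8575 = 6.6190 mm/d
Over 7 days: 6.6190 × 7 = 46.333 mm

46.3 mm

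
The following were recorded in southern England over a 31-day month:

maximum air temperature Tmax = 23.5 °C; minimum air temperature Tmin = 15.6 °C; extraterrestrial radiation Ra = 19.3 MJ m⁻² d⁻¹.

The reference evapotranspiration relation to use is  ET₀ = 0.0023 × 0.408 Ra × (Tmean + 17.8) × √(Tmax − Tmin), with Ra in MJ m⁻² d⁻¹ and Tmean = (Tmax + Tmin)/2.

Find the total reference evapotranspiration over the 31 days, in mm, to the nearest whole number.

59 mm

Tmean = (23.5 + 15.6)/2 = 19.55 °C
0.408 Ra = 0.408 × 19.3 = 7.8744 mm/d equivalent
ET₀ = 0.0023 × 7.8744 × (19.55 + 17.8) × √7.9 = 0.0023 × 7.8744 × 37.35 × 2.8107 = 1.9013 mm/d
Over 31 days: 1.9013 × 31 = 58.940 mm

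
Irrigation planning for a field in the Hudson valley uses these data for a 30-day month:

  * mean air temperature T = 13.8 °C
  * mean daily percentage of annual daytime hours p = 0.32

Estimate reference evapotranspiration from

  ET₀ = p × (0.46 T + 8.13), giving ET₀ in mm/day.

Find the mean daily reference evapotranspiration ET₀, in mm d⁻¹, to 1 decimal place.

ET₀ = 0.32 × (0.46 × 13.8 + 8.13) = 0.32 × 14.478 = 4.6330 mm/d

4.6 mm d⁻¹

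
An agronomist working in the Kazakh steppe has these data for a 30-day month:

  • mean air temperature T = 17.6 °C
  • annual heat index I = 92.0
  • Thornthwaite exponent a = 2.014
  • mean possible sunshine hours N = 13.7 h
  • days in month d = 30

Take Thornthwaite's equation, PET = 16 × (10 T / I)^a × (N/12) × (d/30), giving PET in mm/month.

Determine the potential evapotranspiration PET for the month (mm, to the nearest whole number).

10T/I = 10 × 17.6 / 92.0 = 1.9130
(10T/I)^a = 1.9130^2.014 = 3.6930
Uncorrected PET = 16 × 3.6930 = 59.088 mm
Correction = (N/12)(d/30) = (13.7/12)(30/30) = 1.1417
PET = 59.088 × 1.1417 = 67.461 mm/month

67 mm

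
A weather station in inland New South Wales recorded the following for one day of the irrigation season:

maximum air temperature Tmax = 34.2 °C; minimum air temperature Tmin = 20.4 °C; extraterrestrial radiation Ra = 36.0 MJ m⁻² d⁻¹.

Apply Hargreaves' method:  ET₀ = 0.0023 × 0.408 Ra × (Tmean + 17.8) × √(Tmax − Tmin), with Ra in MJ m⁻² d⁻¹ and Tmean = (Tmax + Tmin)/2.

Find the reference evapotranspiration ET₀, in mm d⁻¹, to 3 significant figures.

Tmean = (34.2 + 20.4)/2 = 27.30 °C
0.408 Ra = 0.408 × 36.0 = 14.6880 mm/d equivalent
ET₀ = 0.0023 × 14.6880 × (27.30 + 17.8) × √13.8 = 0.0023 × 14.6880 × 45.10 × 3.7148 = 5.6598 mm/d

5.66 mm d⁻¹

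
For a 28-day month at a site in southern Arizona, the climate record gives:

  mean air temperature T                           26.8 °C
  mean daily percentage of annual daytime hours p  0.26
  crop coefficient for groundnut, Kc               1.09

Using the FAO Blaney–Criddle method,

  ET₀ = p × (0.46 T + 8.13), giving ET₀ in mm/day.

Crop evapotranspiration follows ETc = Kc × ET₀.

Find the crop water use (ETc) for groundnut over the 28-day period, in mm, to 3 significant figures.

ET₀ = 0.26 × (0.46 × 26.8 + 8.13) = 0.26 × 20.458 = 5.3191 mm/d
ETc = Kc × ET₀ = 1.09 × 5.3191 = 5.7978 mm/d
Over 28 days: 5.7978 × 28 = 162.338 mm

162 mm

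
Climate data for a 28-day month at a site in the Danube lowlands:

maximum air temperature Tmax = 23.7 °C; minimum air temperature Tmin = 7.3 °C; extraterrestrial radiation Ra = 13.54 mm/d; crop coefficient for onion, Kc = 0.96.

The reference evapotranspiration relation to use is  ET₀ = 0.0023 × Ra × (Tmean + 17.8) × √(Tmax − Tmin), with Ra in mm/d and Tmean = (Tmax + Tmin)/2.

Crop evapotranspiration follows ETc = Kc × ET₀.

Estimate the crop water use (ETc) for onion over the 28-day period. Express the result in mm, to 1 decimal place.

Tmean = (23.7 + 7.3)/2 = 15.50 °C
ET₀ = 0.0023 × 13.54 × (15.50 + 17.8) × √16.4 = 0.0023 × 13.54 × 33.30 × 4.0497 = 4.1997 mm/d
ETc = Kc × ET₀ = 0.96 × 4.1997 = 4.0317 mm/d
Over 28 days: 4.0317 × 28 = 112.888 mm

112.9 mm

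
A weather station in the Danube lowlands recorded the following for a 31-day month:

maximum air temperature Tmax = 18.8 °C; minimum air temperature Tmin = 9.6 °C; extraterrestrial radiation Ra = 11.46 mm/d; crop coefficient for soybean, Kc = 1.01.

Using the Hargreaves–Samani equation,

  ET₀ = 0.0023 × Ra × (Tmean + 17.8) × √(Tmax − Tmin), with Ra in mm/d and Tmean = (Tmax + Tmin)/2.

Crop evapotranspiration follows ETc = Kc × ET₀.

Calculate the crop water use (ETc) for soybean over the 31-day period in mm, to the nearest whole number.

Tmean = (18.8 + 9.6)/2 = 14.20 °C
ET₀ = 0.0023 × 11.46 × (14.20 + 17.8) × √9.2 = 0.0023 × 11.46 × 32.00 × 3.0332 = 2.5584 mm/d
ETc = Kc × ET₀ = 1.01 × 2.5584 = 2.5840 mm/d
Over 31 days: 2.5840 × 31 = 80.104 mm

80 mm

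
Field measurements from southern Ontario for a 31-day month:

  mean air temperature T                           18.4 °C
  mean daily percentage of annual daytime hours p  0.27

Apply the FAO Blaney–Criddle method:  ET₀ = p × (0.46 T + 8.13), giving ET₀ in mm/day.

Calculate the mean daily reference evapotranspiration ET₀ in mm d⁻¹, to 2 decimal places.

4.48 mm d⁻¹

ET₀ = 0.27 × (0.46 × 18.4 + 8.13) = 0.27 × 16.594 = 4.4804 mm/d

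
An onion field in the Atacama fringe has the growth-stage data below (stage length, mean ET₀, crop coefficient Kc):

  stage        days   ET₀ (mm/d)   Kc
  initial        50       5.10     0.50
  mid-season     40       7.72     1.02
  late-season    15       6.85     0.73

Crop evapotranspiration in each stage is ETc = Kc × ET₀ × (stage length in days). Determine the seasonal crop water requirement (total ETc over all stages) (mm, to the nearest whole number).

initial: 0.50 × 5.10 × 50 = 127.50 mm
mid-season: 1.02 × 7.72 × 40 = 314.98 mm
late-season: 0.73 × 6.85 × 15 = 75.01 mm
Seasonal total = 517.49 mm

517 mm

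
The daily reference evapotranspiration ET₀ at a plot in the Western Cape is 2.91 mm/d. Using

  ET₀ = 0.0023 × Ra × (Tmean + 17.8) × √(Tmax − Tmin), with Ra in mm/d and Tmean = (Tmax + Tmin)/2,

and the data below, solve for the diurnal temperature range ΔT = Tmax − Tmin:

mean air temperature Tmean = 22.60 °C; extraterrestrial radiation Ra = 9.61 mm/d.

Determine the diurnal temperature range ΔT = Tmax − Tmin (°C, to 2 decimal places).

10.62 °C

√ΔT = ET₀ / [0.0023 × Ra × (Tmean+17.8)] = 2.91 / (0.0023 × 9.61 × 40.40) = 3.2588
ΔT = 3.2588² = 10.620 °C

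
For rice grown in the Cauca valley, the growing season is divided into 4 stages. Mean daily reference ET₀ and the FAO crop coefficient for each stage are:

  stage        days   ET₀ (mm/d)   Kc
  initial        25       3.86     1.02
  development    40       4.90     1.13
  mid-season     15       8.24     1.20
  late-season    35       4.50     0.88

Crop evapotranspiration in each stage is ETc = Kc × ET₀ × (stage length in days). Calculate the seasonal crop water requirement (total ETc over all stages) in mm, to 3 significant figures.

initial: 1.02 × 3.86 × 25 = 98.43 mm
development: 1.13 × 4.90 × 40 = 221.48 mm
mid-season: 1.20 × 8.24 × 15 = 148.32 mm
late-season: 0.88 × 4.50 × 35 = 138.60 mm
Seasonal total = 606.83 mm

607 mm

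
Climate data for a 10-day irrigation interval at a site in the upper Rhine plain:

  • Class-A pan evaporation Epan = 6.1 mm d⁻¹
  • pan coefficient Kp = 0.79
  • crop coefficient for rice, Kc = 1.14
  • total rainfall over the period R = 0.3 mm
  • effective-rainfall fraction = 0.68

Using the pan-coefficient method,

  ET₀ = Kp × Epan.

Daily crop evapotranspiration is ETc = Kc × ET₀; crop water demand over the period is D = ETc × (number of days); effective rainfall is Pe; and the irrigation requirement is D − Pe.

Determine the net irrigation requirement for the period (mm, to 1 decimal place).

54.7 mm

ET₀ = 0.79 × 6.1 = 4.8190 mm/d
ETc = Kc × ET₀ = 1.14 × 4.8190 = 5.4937 mm/d
Crop demand D = ETc × 10 d = 5.4937 × 10 = 54.937 mm
Pe = 0.68 × 0.3 = 0.204 mm
D − Pe = 54.937 − 0.204 = 54.733 mm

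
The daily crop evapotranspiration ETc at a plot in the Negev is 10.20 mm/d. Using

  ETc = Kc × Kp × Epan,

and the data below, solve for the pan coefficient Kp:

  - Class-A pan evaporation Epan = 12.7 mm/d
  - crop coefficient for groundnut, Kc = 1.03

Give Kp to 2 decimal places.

0.78

ETc = Kc × Kp × Epan  ⇒  Kp = ETc / (Kc × Epan)
Kp = 10.20 / (1.03 × 12.7) = 10.20 / 13.081 = 0.7798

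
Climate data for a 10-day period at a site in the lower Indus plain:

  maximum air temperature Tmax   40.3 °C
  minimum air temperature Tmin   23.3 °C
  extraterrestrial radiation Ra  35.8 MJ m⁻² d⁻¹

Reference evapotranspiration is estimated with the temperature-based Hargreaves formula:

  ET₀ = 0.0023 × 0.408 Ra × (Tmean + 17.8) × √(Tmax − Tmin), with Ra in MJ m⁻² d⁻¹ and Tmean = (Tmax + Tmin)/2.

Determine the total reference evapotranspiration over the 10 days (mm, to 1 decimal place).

Tmean = (40.3 + 23.3)/2 = 31.80 °C
0.408 Ra = 0.408 × 35.8 = 14.6064 mm/d equivalent
ET₀ = 0.0023 × 14.6064 × (31.80 + 17.8) × √17.0 = 0.0023 × 14.6064 × 49.60 × 4.1231 = 6.8703 mm/d
Over 10 days: 6.8703 × 10 = 68.703 mm

68.7 mm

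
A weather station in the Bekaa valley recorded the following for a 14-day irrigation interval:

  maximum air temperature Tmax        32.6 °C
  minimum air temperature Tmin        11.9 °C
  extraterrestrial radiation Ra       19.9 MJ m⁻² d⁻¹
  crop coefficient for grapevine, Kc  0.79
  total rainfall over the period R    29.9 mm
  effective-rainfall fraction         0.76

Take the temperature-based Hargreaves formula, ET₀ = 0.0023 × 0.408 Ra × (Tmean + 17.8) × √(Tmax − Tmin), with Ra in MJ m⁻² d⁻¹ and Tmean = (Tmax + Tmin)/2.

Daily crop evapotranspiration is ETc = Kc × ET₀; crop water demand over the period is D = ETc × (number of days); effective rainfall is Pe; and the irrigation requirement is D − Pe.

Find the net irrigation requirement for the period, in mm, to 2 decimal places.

14.91 mm

Tmean = (32.6 + 11.9)/2 = 22.25 °C
0.408 Ra = 0.408 × 19.9 = 8.1192 mm/d equivalent
ET₀ = 0.0023 × 8.1192 × (22.25 + 17.8) × √20.7 = 0.0023 × 8.1192 × 40.05 × 4.5497 = 3.4027 mm/d
ETc = Kc × ET₀ = 0.79 × 3.4027 = 2.6881 mm/d
Crop demand D = ETc × 14 d = 2.6881 × 14 = 37.633 mm
Pe = 0.76 × 29.9 = 22.724 mm
D − Pe = 37.633 − 22.724 = 14.909 mm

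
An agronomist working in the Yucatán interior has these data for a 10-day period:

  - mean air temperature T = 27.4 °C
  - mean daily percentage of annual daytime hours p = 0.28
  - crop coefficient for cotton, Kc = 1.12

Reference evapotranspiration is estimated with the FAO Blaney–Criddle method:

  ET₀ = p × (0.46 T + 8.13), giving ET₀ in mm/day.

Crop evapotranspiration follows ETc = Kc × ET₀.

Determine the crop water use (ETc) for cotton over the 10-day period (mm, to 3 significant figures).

ET₀ = 0.28 × (0.46 × 27.4 + 8.13) = 0.28 × 20.734 = 5.8055 mm/d
ETc = Kc × ET₀ = 1.12 × 5.8055 = 6.5022 mm/d
Over 10 days: 6.5022 × 10 = 65.022 mm

65.0 mm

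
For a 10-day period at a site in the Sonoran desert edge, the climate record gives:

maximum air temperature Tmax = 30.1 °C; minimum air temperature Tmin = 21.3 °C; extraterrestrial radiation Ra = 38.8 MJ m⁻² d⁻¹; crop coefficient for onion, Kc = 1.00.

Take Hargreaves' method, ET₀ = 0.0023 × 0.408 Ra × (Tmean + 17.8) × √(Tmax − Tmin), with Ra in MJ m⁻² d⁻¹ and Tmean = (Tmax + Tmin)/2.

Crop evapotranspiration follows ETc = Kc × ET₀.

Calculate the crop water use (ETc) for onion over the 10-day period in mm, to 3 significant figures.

Tmean = (30.1 + 21.3)/2 = 25.70 °C
0.408 Ra = 0.408 × 38.8 = 15.8304 mm/d equivalent
ET₀ = 0.0023 × 15.8304 × (25.70 + 17.8) × √8.8 = 0.0023 × 15.8304 × 43.50 × 2.9665 = 4.6984 mm/d
ETc = Kc × ET₀ = 1.00 × 4.6984 = 4.6984 mm/d
Over 10 days: 4.6984 × 10 = 46.984 mm

47.0 mm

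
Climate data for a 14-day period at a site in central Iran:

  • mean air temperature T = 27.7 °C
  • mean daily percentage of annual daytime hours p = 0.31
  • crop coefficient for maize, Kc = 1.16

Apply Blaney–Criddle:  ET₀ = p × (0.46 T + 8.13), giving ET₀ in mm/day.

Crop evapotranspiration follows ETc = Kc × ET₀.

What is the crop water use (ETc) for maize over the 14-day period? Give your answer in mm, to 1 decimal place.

105.1 mm

ET₀ = 0.31 × (0.46 × 27.7 + 8.13) = 0.31 × 20.872 = 6.4703 mm/d
ETc = Kc × ET₀ = 1.16 × 6.4703 = 7.5055 mm/d
Over 14 days: 7.5055 × 14 = 105.077 mm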